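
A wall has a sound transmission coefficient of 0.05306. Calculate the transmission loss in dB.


Given values:
  tau = 0.05306
Formula: TL = 10 * log10(1 / tau)
Compute 1 / tau = 1 / 0.05306 = 18.8466
Compute log10(18.8466) = 1.275233
TL = 10 * 1.275233 = 12.75

12.75 dB


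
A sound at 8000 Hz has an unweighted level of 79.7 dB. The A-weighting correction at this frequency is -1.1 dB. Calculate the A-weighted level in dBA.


Given values:
  SPL = 79.7 dB
  A-weighting at 8000 Hz = -1.1 dB
Formula: L_A = SPL + A_weight
L_A = 79.7 + (-1.1)
L_A = 78.6

78.6 dBA


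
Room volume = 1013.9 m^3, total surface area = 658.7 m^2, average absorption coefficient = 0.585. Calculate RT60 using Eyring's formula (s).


Given values:
  V = 1013.9 m^3, S = 658.7 m^2, alpha = 0.585
Formula: RT60 = 0.161 * V / (-S * ln(1 - alpha))
Compute ln(1 - 0.585) = ln(0.415) = -0.879477
Denominator: -658.7 * -0.879477 = 579.3115
Numerator: 0.161 * 1013.9 = 163.2379
RT60 = 163.2379 / 579.3115 = 0.282

0.282 s


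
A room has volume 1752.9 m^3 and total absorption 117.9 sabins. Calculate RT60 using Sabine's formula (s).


Given values:
  V = 1752.9 m^3
  A = 117.9 sabins
Formula: RT60 = 0.161 * V / A
Numerator: 0.161 * 1752.9 = 282.2169
RT60 = 282.2169 / 117.9 = 2.394

2.394 s


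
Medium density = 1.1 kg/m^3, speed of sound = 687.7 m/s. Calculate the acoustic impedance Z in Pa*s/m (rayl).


Given values:
  rho = 1.1 kg/m^3
  c = 687.7 m/s
Formula: Z = rho * c
Z = 1.1 * 687.7
Z = 756.47

756.47 rayl


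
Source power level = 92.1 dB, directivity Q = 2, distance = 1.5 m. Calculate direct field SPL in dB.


Given values:
  Lw = 92.1 dB, Q = 2, r = 1.5 m
Formula: SPL = Lw + 10 * log10(Q / (4 * pi * r^2))
Compute 4 * pi * r^2 = 4 * pi * 1.5^2 = 28.2743
Compute Q / denom = 2 / 28.2743 = 0.07073562
Compute 10 * log10(0.07073562) = -11.5036
SPL = 92.1 + (-11.5036) = 80.6

80.6 dB


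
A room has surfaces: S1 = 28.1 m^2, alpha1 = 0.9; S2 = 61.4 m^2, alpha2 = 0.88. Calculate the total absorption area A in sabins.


Given surfaces:
  Surface 1: 28.1 * 0.9 = 25.29
  Surface 2: 61.4 * 0.88 = 54.032
Formula: A = sum(Si * alpha_i)
A = 25.29 + 54.032
A = 79.32

79.32 sabins


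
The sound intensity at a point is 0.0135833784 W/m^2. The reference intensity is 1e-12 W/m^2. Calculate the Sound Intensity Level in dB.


Given values:
  I = 0.0135833784 W/m^2
  I_ref = 1e-12 W/m^2
Formula: SIL = 10 * log10(I / I_ref)
Compute ratio: I / I_ref = 13583378400
Compute log10: log10(13583378400) = 10.133008
Multiply: SIL = 10 * 10.133008 = 101.33

101.33 dB


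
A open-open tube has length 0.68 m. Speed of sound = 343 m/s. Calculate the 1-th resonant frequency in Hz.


Given values:
  Tube type: open-open, L = 0.68 m, c = 343 m/s, n = 1
Formula: f_n = n * c / (2 * L)
Compute 2 * L = 2 * 0.68 = 1.36
f = 1 * 343 / 1.36
f = 252.21

252.21 Hz


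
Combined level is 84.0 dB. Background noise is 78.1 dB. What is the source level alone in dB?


Given values:
  L_total = 84.0 dB, L_bg = 78.1 dB
Formula: L_source = 10 * log10(10^(L_total/10) - 10^(L_bg/10))
Convert to linear:
  10^(84.0/10) = 251188643.151
  10^(78.1/10) = 64565422.9035
Difference: 251188643.151 - 64565422.9035 = 186623220.2475
L_source = 10 * log10(186623220.2475) = 82.71

82.71 dB


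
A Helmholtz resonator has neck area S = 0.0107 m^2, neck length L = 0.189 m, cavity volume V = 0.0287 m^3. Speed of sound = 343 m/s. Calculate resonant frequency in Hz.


Given values:
  S = 0.0107 m^2, L = 0.189 m, V = 0.0287 m^3, c = 343 m/s
Formula: f = (c / (2*pi)) * sqrt(S / (V * L))
Compute V * L = 0.0287 * 0.189 = 0.0054243
Compute S / (V * L) = 0.0107 / 0.0054243 = 1.9726
Compute sqrt(1.9726) = 1.404493
Compute c / (2*pi) = 343 / 6.283185 = 54.590148
f = 54.590148 * 1.404493 = 76.67

76.67 Hz


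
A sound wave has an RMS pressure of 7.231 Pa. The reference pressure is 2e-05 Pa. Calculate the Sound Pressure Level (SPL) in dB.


Given values:
  p = 7.231 Pa
  p_ref = 2e-05 Pa
Formula: SPL = 20 * log10(p / p_ref)
Compute ratio: p / p_ref = 7.231 / 2e-05 = 361550
Compute log10: log10(361550) = 5.558168
Multiply: SPL = 20 * 5.558168 = 111.16

111.16 dB


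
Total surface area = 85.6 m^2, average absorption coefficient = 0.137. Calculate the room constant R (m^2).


Given values:
  S = 85.6 m^2, alpha = 0.137
Formula: R = S * alpha / (1 - alpha)
Numerator: 85.6 * 0.137 = 11.7272
Denominator: 1 - 0.137 = 0.863
R = 11.7272 / 0.863 = 13.59

13.59 m^2


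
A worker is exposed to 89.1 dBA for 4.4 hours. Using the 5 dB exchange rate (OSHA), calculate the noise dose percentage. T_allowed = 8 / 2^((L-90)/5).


Given values:
  L = 89.1 dBA, T = 4.4 hours
Formula: T_allowed = 8 / 2^((L - 90) / 5)
Compute exponent: (89.1 - 90) / 5 = -0.18
Compute 2^(-0.18) = 0.882703
T_allowed = 8 / 0.882703 = 9.063071 hours
Dose = (T / T_allowed) * 100
Dose = (4.4 / 9.063071) * 100 = 48.55

48.55 %


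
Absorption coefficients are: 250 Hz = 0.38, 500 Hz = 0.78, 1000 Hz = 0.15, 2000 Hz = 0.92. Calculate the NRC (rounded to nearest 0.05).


Given values:
  a_250 = 0.38, a_500 = 0.78
  a_1000 = 0.15, a_2000 = 0.92
Formula: NRC = (a250 + a500 + a1000 + a2000) / 4
Sum = 0.38 + 0.78 + 0.15 + 0.92 = 2.23
NRC = 2.23 / 4 = 0.5575
Rounded to nearest 0.05: 0.55

0.55


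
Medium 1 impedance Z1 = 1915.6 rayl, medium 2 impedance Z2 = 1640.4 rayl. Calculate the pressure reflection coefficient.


Given values:
  Z1 = 1915.6 rayl, Z2 = 1640.4 rayl
Formula: R = (Z2 - Z1) / (Z2 + Z1)
Numerator: Z2 - Z1 = 1640.4 - 1915.6 = -275.2
Denominator: Z2 + Z1 = 1640.4 + 1915.6 = 3556.0
R = -275.2 / 3556.0 = -0.0774

-0.0774


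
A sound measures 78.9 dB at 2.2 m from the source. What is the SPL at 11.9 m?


Given values:
  SPL1 = 78.9 dB, r1 = 2.2 m, r2 = 11.9 m
Formula: SPL2 = SPL1 - 20 * log10(r2 / r1)
Compute ratio: r2 / r1 = 11.9 / 2.2 = 5.4091
Compute log10: log10(5.4091) = 0.733125
Compute drop: 20 * 0.733125 = 14.6625
SPL2 = 78.9 - 14.6625 = 64.24

64.24 dB


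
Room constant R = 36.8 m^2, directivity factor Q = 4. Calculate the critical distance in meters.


Given values:
  R = 36.8 m^2, Q = 4
Formula: d_c = 0.141 * sqrt(Q * R)
Compute Q * R = 4 * 36.8 = 147.2
Compute sqrt(147.2) = 12.1326
d_c = 0.141 * 12.1326 = 1.711

1.711 m


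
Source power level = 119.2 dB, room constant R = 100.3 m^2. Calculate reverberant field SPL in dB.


Given values:
  Lw = 119.2 dB, R = 100.3 m^2
Formula: SPL = Lw + 10 * log10(4 / R)
Compute 4 / R = 4 / 100.3 = 0.03988
Compute 10 * log10(0.03988) = -13.9924
SPL = 119.2 + (-13.9924) = 105.21

105.21 dB


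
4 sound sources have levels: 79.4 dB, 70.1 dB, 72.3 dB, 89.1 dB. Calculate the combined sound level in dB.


Formula: L_total = 10 * log10( sum(10^(Li/10)) )
  Source 1: 10^(79.4/10) = 87096358.9956
  Source 2: 10^(70.1/10) = 10232929.9228
  Source 3: 10^(72.3/10) = 16982436.5246
  Source 4: 10^(89.1/10) = 812830516.1641
Sum of linear values = 927142241.6071
L_total = 10 * log10(927142241.6071) = 89.67

89.67 dB


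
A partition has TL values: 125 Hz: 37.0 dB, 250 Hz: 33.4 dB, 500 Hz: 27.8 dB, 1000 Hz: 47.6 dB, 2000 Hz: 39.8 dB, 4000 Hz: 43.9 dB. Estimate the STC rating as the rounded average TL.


Given TL values at each frequency:
  125 Hz: 37.0 dB
  250 Hz: 33.4 dB
  500 Hz: 27.8 dB
  1000 Hz: 47.6 dB
  2000 Hz: 39.8 dB
  4000 Hz: 43.9 dB
Formula: STC ~ round(average of TL values)
Sum = 37.0 + 33.4 + 27.8 + 47.6 + 39.8 + 43.9 = 229.5
Average = 229.5 / 6 = 38.25
Rounded: 38

38


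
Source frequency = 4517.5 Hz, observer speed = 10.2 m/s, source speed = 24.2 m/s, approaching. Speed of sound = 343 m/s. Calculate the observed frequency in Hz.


Given values:
  f_s = 4517.5 Hz, v_o = 10.2 m/s, v_s = 24.2 m/s
  Direction: approaching
Formula: f_o = f_s * (c + v_o) / (c - v_s)
Numerator: c + v_o = 343 + 10.2 = 353.2
Denominator: c - v_s = 343 - 24.2 = 318.8
f_o = 4517.5 * 353.2 / 318.8 = 5004.96

5004.96 Hz


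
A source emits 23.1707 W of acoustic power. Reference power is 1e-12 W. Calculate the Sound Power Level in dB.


Given values:
  W = 23.1707 W
  W_ref = 1e-12 W
Formula: SWL = 10 * log10(W / W_ref)
Compute ratio: W / W_ref = 23170700000000
Compute log10: log10(23170700000000) = 13.364939
Multiply: SWL = 10 * 13.364939 = 133.65

133.65 dB


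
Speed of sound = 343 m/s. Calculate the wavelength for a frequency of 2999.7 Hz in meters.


Given values:
  c = 343 m/s, f = 2999.7 Hz
Formula: lambda = c / f
lambda = 343 / 2999.7
lambda = 0.1143

0.1143 m


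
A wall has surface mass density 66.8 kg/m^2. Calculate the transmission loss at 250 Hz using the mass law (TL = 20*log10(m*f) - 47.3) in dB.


Given values:
  m = 66.8 kg/m^2, f = 250 Hz
Formula: TL = 20 * log10(m * f) - 47.3
Compute m * f = 66.8 * 250 = 16700.0
Compute log10(16700.0) = 4.222716
Compute 20 * 4.222716 = 84.4543
TL = 84.4543 - 47.3 = 37.15

37.15 dB


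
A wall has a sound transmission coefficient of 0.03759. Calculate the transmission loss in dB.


Given values:
  tau = 0.03759
Formula: TL = 10 * log10(1 / tau)
Compute 1 / tau = 1 / 0.03759 = 26.6028
Compute log10(26.6028) = 1.424927
TL = 10 * 1.424927 = 14.25

14.25 dB


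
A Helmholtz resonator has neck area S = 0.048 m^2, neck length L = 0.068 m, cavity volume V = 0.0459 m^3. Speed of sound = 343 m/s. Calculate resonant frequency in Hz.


Given values:
  S = 0.048 m^2, L = 0.068 m, V = 0.0459 m^3, c = 343 m/s
Formula: f = (c / (2*pi)) * sqrt(S / (V * L))
Compute V * L = 0.0459 * 0.068 = 0.0031212
Compute S / (V * L) = 0.048 / 0.0031212 = 15.3787
Compute sqrt(15.3787) = 3.921569
Compute c / (2*pi) = 343 / 6.283185 = 54.590148
f = 54.590148 * 3.921569 = 214.08

214.08 Hz


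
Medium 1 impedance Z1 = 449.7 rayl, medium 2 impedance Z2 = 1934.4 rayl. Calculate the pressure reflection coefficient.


Given values:
  Z1 = 449.7 rayl, Z2 = 1934.4 rayl
Formula: R = (Z2 - Z1) / (Z2 + Z1)
Numerator: Z2 - Z1 = 1934.4 - 449.7 = 1484.7
Denominator: Z2 + Z1 = 1934.4 + 449.7 = 2384.1
R = 1484.7 / 2384.1 = 0.6228

0.6228


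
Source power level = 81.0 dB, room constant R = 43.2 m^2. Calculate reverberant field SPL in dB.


Given values:
  Lw = 81.0 dB, R = 43.2 m^2
Formula: SPL = Lw + 10 * log10(4 / R)
Compute 4 / R = 4 / 43.2 = 0.092593
Compute 10 * log10(0.092593) = -10.3342
SPL = 81.0 + (-10.3342) = 70.67

70.67 dB


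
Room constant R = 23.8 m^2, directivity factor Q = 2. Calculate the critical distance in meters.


Given values:
  R = 23.8 m^2, Q = 2
Formula: d_c = 0.141 * sqrt(Q * R)
Compute Q * R = 2 * 23.8 = 47.6
Compute sqrt(47.6) = 6.8993
d_c = 0.141 * 6.8993 = 0.973

0.973 m


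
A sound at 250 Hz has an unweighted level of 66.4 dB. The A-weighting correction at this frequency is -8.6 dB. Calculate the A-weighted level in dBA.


Given values:
  SPL = 66.4 dB
  A-weighting at 250 Hz = -8.6 dB
Formula: L_A = SPL + A_weight
L_A = 66.4 + (-8.6)
L_A = 57.8

57.8 dBA


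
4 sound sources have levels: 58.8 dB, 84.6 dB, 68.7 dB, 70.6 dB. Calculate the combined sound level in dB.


Formula: L_total = 10 * log10( sum(10^(Li/10)) )
  Source 1: 10^(58.8/10) = 758577.575
  Source 2: 10^(84.6/10) = 288403150.3127
  Source 3: 10^(68.7/10) = 7413102.413
  Source 4: 10^(70.6/10) = 11481536.215
Sum of linear values = 308056366.5157
L_total = 10 * log10(308056366.5157) = 84.89

84.89 dB


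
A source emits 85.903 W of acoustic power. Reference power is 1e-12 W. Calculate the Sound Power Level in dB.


Given values:
  W = 85.903 W
  W_ref = 1e-12 W
Formula: SWL = 10 * log10(W / W_ref)
Compute ratio: W / W_ref = 85903000000000
Compute log10: log10(85903000000000) = 13.934008
Multiply: SWL = 10 * 13.934008 = 139.34

139.34 dB


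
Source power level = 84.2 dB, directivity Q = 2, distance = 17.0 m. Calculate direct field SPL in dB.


Given values:
  Lw = 84.2 dB, Q = 2, r = 17.0 m
Formula: SPL = Lw + 10 * log10(Q / (4 * pi * r^2))
Compute 4 * pi * r^2 = 4 * pi * 17.0^2 = 3631.6811
Compute Q / denom = 2 / 3631.6811 = 0.00055071
Compute 10 * log10(0.00055071) = -32.5908
SPL = 84.2 + (-32.5908) = 51.61

51.61 dB


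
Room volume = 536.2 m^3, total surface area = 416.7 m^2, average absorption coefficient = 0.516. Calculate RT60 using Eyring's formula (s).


Given values:
  V = 536.2 m^3, S = 416.7 m^2, alpha = 0.516
Formula: RT60 = 0.161 * V / (-S * ln(1 - alpha))
Compute ln(1 - 0.516) = ln(0.484) = -0.72567
Denominator: -416.7 * -0.72567 = 302.3867
Numerator: 0.161 * 536.2 = 86.3282
RT60 = 86.3282 / 302.3867 = 0.285

0.285 s


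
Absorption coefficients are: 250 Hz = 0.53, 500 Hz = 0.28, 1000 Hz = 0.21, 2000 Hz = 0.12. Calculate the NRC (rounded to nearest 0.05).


Given values:
  a_250 = 0.53, a_500 = 0.28
  a_1000 = 0.21, a_2000 = 0.12
Formula: NRC = (a250 + a500 + a1000 + a2000) / 4
Sum = 0.53 + 0.28 + 0.21 + 0.12 = 1.14
NRC = 1.14 / 4 = 0.285
Rounded to nearest 0.05: 0.3

0.3


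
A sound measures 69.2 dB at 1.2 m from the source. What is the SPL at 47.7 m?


Given values:
  SPL1 = 69.2 dB, r1 = 1.2 m, r2 = 47.7 m
Formula: SPL2 = SPL1 - 20 * log10(r2 / r1)
Compute ratio: r2 / r1 = 47.7 / 1.2 = 39.75
Compute log10: log10(39.75) = 1.599337
Compute drop: 20 * 1.599337 = 31.9867
SPL2 = 69.2 - 31.9867 = 37.21

37.21 dB


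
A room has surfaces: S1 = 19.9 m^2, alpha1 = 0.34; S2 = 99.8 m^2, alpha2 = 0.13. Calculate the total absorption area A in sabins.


Given surfaces:
  Surface 1: 19.9 * 0.34 = 6.766
  Surface 2: 99.8 * 0.13 = 12.974
Formula: A = sum(Si * alpha_i)
A = 6.766 + 12.974
A = 19.74

19.74 sabins


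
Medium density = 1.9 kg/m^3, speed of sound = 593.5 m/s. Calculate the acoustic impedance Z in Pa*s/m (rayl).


Given values:
  rho = 1.9 kg/m^3
  c = 593.5 m/s
Formula: Z = rho * c
Z = 1.9 * 593.5
Z = 1127.65

1127.65 rayl


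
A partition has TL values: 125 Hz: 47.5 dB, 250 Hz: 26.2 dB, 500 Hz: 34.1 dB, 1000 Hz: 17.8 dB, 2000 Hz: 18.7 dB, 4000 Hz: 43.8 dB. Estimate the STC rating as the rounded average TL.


Given TL values at each frequency:
  125 Hz: 47.5 dB
  250 Hz: 26.2 dB
  500 Hz: 34.1 dB
  1000 Hz: 17.8 dB
  2000 Hz: 18.7 dB
  4000 Hz: 43.8 dB
Formula: STC ~ round(average of TL values)
Sum = 47.5 + 26.2 + 34.1 + 17.8 + 18.7 + 43.8 = 188.1
Average = 188.1 / 6 = 31.35
Rounded: 31

31


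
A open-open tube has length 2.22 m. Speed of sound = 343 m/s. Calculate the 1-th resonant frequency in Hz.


Given values:
  Tube type: open-open, L = 2.22 m, c = 343 m/s, n = 1
Formula: f_n = n * c / (2 * L)
Compute 2 * L = 2 * 2.22 = 4.44
f = 1 * 343 / 4.44
f = 77.25

77.25 Hz


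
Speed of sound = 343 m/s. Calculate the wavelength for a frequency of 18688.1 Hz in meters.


Given values:
  c = 343 m/s, f = 18688.1 Hz
Formula: lambda = c / f
lambda = 343 / 18688.1
lambda = 0.0184

0.0184 m


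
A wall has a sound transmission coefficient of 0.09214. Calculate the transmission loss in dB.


Given values:
  tau = 0.09214
Formula: TL = 10 * log10(1 / tau)
Compute 1 / tau = 1 / 0.09214 = 10.853
Compute log10(10.853) = 1.03555
TL = 10 * 1.03555 = 10.36

10.36 dB


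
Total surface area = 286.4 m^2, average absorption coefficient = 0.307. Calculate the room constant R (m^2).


Given values:
  S = 286.4 m^2, alpha = 0.307
Formula: R = S * alpha / (1 - alpha)
Numerator: 286.4 * 0.307 = 87.9248
Denominator: 1 - 0.307 = 0.693
R = 87.9248 / 0.693 = 126.88

126.88 m^2


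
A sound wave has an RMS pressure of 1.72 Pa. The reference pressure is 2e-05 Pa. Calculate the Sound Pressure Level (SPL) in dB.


Given values:
  p = 1.72 Pa
  p_ref = 2e-05 Pa
Formula: SPL = 20 * log10(p / p_ref)
Compute ratio: p / p_ref = 1.72 / 2e-05 = 86000
Compute log10: log10(86000) = 4.934498
Multiply: SPL = 20 * 4.934498 = 98.69

98.69 dB


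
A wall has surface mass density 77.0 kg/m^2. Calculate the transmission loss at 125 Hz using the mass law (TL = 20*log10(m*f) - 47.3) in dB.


Given values:
  m = 77.0 kg/m^2, f = 125 Hz
Formula: TL = 20 * log10(m * f) - 47.3
Compute m * f = 77.0 * 125 = 9625.0
Compute log10(9625.0) = 3.983401
Compute 20 * 3.983401 = 79.668
TL = 79.668 - 47.3 = 32.37

32.37 dB


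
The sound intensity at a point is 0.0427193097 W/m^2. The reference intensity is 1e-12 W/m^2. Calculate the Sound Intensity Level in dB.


Given values:
  I = 0.0427193097 W/m^2
  I_ref = 1e-12 W/m^2
Formula: SIL = 10 * log10(I / I_ref)
Compute ratio: I / I_ref = 42719309700
Compute log10: log10(42719309700) = 10.630624
Multiply: SIL = 10 * 10.630624 = 106.31

106.31 dB


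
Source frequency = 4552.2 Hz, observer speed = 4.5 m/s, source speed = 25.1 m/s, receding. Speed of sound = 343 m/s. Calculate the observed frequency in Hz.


Given values:
  f_s = 4552.2 Hz, v_o = 4.5 m/s, v_s = 25.1 m/s
  Direction: receding
Formula: f_o = f_s * (c - v_o) / (c + v_s)
Numerator: c - v_o = 343 - 4.5 = 338.5
Denominator: c + v_s = 343 + 25.1 = 368.1
f_o = 4552.2 * 338.5 / 368.1 = 4186.14

4186.14 Hz


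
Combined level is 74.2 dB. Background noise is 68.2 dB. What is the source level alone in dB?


Given values:
  L_total = 74.2 dB, L_bg = 68.2 dB
Formula: L_source = 10 * log10(10^(L_total/10) - 10^(L_bg/10))
Convert to linear:
  10^(74.2/10) = 26302679.919
  10^(68.2/10) = 6606934.4801
Difference: 26302679.919 - 6606934.4801 = 19695745.4389
L_source = 10 * log10(19695745.4389) = 72.94

72.94 dB


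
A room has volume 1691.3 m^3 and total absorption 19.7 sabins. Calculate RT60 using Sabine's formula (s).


Given values:
  V = 1691.3 m^3
  A = 19.7 sabins
Formula: RT60 = 0.161 * V / A
Numerator: 0.161 * 1691.3 = 272.2993
RT60 = 272.2993 / 19.7 = 13.822

13.822 s


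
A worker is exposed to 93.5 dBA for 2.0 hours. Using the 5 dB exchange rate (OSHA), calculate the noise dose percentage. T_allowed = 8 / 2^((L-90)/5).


Given values:
  L = 93.5 dBA, T = 2.0 hours
Formula: T_allowed = 8 / 2^((L - 90) / 5)
Compute exponent: (93.5 - 90) / 5 = 0.7
Compute 2^(0.7) = 1.624505
T_allowed = 8 / 1.624505 = 4.924577 hours
Dose = (T / T_allowed) * 100
Dose = (2.0 / 4.924577) * 100 = 40.61

40.61 %


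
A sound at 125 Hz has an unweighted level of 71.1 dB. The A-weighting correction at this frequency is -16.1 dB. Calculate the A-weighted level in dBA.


Given values:
  SPL = 71.1 dB
  A-weighting at 125 Hz = -16.1 dB
Formula: L_A = SPL + A_weight
L_A = 71.1 + (-16.1)
L_A = 55.0

55.0 dBA


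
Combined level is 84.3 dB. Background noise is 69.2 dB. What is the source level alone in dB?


Given values:
  L_total = 84.3 dB, L_bg = 69.2 dB
Formula: L_source = 10 * log10(10^(L_total/10) - 10^(L_bg/10))
Convert to linear:
  10^(84.3/10) = 269153480.3927
  10^(69.2/10) = 8317637.711
Difference: 269153480.3927 - 8317637.711 = 260835842.6817
L_source = 10 * log10(260835842.6817) = 84.16

84.16 dB


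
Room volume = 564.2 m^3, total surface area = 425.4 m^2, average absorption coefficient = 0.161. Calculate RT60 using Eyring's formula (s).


Given values:
  V = 564.2 m^3, S = 425.4 m^2, alpha = 0.161
Formula: RT60 = 0.161 * V / (-S * ln(1 - alpha))
Compute ln(1 - 0.161) = ln(0.839) = -0.175545
Denominator: -425.4 * -0.175545 = 74.6768
Numerator: 0.161 * 564.2 = 90.8362
RT60 = 90.8362 / 74.6768 = 1.216

1.216 s


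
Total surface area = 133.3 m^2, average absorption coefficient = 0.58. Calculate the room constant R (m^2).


Given values:
  S = 133.3 m^2, alpha = 0.58
Formula: R = S * alpha / (1 - alpha)
Numerator: 133.3 * 0.58 = 77.314
Denominator: 1 - 0.58 = 0.42
R = 77.314 / 0.42 = 184.08

184.08 m^2


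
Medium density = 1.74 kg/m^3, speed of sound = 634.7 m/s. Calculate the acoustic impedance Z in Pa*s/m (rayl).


Given values:
  rho = 1.74 kg/m^3
  c = 634.7 m/s
Formula: Z = rho * c
Z = 1.74 * 634.7
Z = 1104.38

1104.38 rayl


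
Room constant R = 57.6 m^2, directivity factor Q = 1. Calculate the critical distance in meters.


Given values:
  R = 57.6 m^2, Q = 1
Formula: d_c = 0.141 * sqrt(Q * R)
Compute Q * R = 1 * 57.6 = 57.6
Compute sqrt(57.6) = 7.5895
d_c = 0.141 * 7.5895 = 1.07

1.07 m


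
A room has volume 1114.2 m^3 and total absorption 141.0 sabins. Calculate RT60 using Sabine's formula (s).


Given values:
  V = 1114.2 m^3
  A = 141.0 sabins
Formula: RT60 = 0.161 * V / A
Numerator: 0.161 * 1114.2 = 179.3862
RT60 = 179.3862 / 141.0 = 1.272

1.272 s


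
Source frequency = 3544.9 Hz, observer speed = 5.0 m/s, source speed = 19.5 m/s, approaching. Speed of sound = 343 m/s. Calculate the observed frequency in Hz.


Given values:
  f_s = 3544.9 Hz, v_o = 5.0 m/s, v_s = 19.5 m/s
  Direction: approaching
Formula: f_o = f_s * (c + v_o) / (c - v_s)
Numerator: c + v_o = 343 + 5.0 = 348.0
Denominator: c - v_s = 343 - 19.5 = 323.5
f_o = 3544.9 * 348.0 / 323.5 = 3813.37

3813.37 Hz


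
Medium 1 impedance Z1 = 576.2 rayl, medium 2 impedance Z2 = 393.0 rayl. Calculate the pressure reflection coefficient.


Given values:
  Z1 = 576.2 rayl, Z2 = 393.0 rayl
Formula: R = (Z2 - Z1) / (Z2 + Z1)
Numerator: Z2 - Z1 = 393.0 - 576.2 = -183.2
Denominator: Z2 + Z1 = 393.0 + 576.2 = 969.2
R = -183.2 / 969.2 = -0.189

-0.189


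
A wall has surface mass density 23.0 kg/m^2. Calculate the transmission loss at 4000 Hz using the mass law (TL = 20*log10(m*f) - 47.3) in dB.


Given values:
  m = 23.0 kg/m^2, f = 4000 Hz
Formula: TL = 20 * log10(m * f) - 47.3
Compute m * f = 23.0 * 4000 = 92000.0
Compute log10(92000.0) = 4.963788
Compute 20 * 4.963788 = 99.2758
TL = 99.2758 - 47.3 = 51.98

51.98 dB


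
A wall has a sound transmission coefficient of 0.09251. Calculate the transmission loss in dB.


Given values:
  tau = 0.09251
Formula: TL = 10 * log10(1 / tau)
Compute 1 / tau = 1 / 0.09251 = 10.8096
Compute log10(10.8096) = 1.03381
TL = 10 * 1.03381 = 10.34

10.34 dB


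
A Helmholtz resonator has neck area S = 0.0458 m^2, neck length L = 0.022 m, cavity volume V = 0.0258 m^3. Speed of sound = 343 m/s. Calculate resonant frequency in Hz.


Given values:
  S = 0.0458 m^2, L = 0.022 m, V = 0.0258 m^3, c = 343 m/s
Formula: f = (c / (2*pi)) * sqrt(S / (V * L))
Compute V * L = 0.0258 * 0.022 = 0.0005676
Compute S / (V * L) = 0.0458 / 0.0005676 = 80.6906
Compute sqrt(80.6906) = 8.982795
Compute c / (2*pi) = 343 / 6.283185 = 54.590148
f = 54.590148 * 8.982795 = 490.37

490.37 Hz


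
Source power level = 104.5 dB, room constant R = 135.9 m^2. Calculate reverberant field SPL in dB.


Given values:
  Lw = 104.5 dB, R = 135.9 m^2
Formula: SPL = Lw + 10 * log10(4 / R)
Compute 4 / R = 4 / 135.9 = 0.029433
Compute 10 * log10(0.029433) = -15.3117
SPL = 104.5 + (-15.3117) = 89.19

89.19 dB


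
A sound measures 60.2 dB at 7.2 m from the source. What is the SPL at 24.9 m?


Given values:
  SPL1 = 60.2 dB, r1 = 7.2 m, r2 = 24.9 m
Formula: SPL2 = SPL1 - 20 * log10(r2 / r1)
Compute ratio: r2 / r1 = 24.9 / 7.2 = 3.4583
Compute log10: log10(3.4583) = 0.538863
Compute drop: 20 * 0.538863 = 10.7773
SPL2 = 60.2 - 10.7773 = 49.42

49.42 dB


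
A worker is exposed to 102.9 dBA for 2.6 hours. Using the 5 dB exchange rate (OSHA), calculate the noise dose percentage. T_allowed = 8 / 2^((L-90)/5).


Given values:
  L = 102.9 dBA, T = 2.6 hours
Formula: T_allowed = 8 / 2^((L - 90) / 5)
Compute exponent: (102.9 - 90) / 5 = 2.58
Compute 2^(2.58) = 5.979397
T_allowed = 8 / 5.979397 = 1.337928 hours
Dose = (T / T_allowed) * 100
Dose = (2.6 / 1.337928) * 100 = 194.33

194.33 %


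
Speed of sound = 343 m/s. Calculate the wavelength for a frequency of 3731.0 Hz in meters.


Given values:
  c = 343 m/s, f = 3731.0 Hz
Formula: lambda = c / f
lambda = 343 / 3731.0
lambda = 0.0919

0.0919 m


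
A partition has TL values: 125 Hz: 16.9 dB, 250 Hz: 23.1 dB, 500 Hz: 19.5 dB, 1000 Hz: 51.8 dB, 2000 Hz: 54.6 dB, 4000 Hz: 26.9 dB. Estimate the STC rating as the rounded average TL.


Given TL values at each frequency:
  125 Hz: 16.9 dB
  250 Hz: 23.1 dB
  500 Hz: 19.5 dB
  1000 Hz: 51.8 dB
  2000 Hz: 54.6 dB
  4000 Hz: 26.9 dB
Formula: STC ~ round(average of TL values)
Sum = 16.9 + 23.1 + 19.5 + 51.8 + 54.6 + 26.9 = 192.8
Average = 192.8 / 6 = 32.13
Rounded: 32

32


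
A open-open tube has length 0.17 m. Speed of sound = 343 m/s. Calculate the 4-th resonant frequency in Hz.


Given values:
  Tube type: open-open, L = 0.17 m, c = 343 m/s, n = 4
Formula: f_n = n * c / (2 * L)
Compute 2 * L = 2 * 0.17 = 0.34
f = 4 * 343 / 0.34
f = 4035.29

4035.29 Hz


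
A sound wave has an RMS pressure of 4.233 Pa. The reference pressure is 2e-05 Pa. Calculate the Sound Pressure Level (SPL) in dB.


Given values:
  p = 4.233 Pa
  p_ref = 2e-05 Pa
Formula: SPL = 20 * log10(p / p_ref)
Compute ratio: p / p_ref = 4.233 / 2e-05 = 211650
Compute log10: log10(211650) = 5.325618
Multiply: SPL = 20 * 5.325618 = 106.51

106.51 dB


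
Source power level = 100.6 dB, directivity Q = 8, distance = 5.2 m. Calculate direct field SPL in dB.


Given values:
  Lw = 100.6 dB, Q = 8, r = 5.2 m
Formula: SPL = Lw + 10 * log10(Q / (4 * pi * r^2))
Compute 4 * pi * r^2 = 4 * pi * 5.2^2 = 339.7947
Compute Q / denom = 8 / 339.7947 = 0.02354363
Compute 10 * log10(0.02354363) = -16.2813
SPL = 100.6 + (-16.2813) = 84.32

84.32 dB


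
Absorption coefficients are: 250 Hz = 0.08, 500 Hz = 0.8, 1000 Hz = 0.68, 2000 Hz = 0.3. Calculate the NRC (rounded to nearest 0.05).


Given values:
  a_250 = 0.08, a_500 = 0.8
  a_1000 = 0.68, a_2000 = 0.3
Formula: NRC = (a250 + a500 + a1000 + a2000) / 4
Sum = 0.08 + 0.8 + 0.68 + 0.3 = 1.86
NRC = 1.86 / 4 = 0.465
Rounded to nearest 0.05: 0.45

0.45


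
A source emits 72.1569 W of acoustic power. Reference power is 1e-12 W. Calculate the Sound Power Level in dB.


Given values:
  W = 72.1569 W
  W_ref = 1e-12 W
Formula: SWL = 10 * log10(W / W_ref)
Compute ratio: W / W_ref = 72156900000000
Compute log10: log10(72156900000000) = 13.858278
Multiply: SWL = 10 * 13.858278 = 138.58

138.58 dB


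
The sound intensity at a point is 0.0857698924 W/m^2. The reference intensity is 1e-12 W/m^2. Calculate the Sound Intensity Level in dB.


Given values:
  I = 0.0857698924 W/m^2
  I_ref = 1e-12 W/m^2
Formula: SIL = 10 * log10(I / I_ref)
Compute ratio: I / I_ref = 85769892400
Compute log10: log10(85769892400) = 10.933335
Multiply: SIL = 10 * 10.933335 = 109.33

109.33 dB


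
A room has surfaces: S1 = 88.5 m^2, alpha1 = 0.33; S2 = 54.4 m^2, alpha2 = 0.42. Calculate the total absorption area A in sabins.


Given surfaces:
  Surface 1: 88.5 * 0.33 = 29.205
  Surface 2: 54.4 * 0.42 = 22.848
Formula: A = sum(Si * alpha_i)
A = 29.205 + 22.848
A = 52.05

52.05 sabins


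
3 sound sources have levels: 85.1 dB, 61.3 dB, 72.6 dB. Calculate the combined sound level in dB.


Formula: L_total = 10 * log10( sum(10^(Li/10)) )
  Source 1: 10^(85.1/10) = 323593656.9296
  Source 2: 10^(61.3/10) = 1348962.8826
  Source 3: 10^(72.6/10) = 18197008.5861
Sum of linear values = 343139628.3983
L_total = 10 * log10(343139628.3983) = 85.35

85.35 dB


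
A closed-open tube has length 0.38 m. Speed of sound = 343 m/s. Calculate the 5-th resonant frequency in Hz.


Given values:
  Tube type: closed-open, L = 0.38 m, c = 343 m/s, n = 5
Formula: f_n = (2n - 1) * c / (4 * L)
Compute 2n - 1 = 2*5 - 1 = 9
Compute 4 * L = 4 * 0.38 = 1.52
f = 9 * 343 / 1.52
f = 2030.92

2030.92 Hz


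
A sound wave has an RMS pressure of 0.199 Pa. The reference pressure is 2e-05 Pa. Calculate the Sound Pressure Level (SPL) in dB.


Given values:
  p = 0.199 Pa
  p_ref = 2e-05 Pa
Formula: SPL = 20 * log10(p / p_ref)
Compute ratio: p / p_ref = 0.199 / 2e-05 = 9950
Compute log10: log10(9950) = 3.997823
Multiply: SPL = 20 * 3.997823 = 79.96

79.96 dB


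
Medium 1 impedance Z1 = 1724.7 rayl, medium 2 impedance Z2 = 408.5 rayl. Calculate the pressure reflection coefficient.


Given values:
  Z1 = 1724.7 rayl, Z2 = 408.5 rayl
Formula: R = (Z2 - Z1) / (Z2 + Z1)
Numerator: Z2 - Z1 = 408.5 - 1724.7 = -1316.2
Denominator: Z2 + Z1 = 408.5 + 1724.7 = 2133.2
R = -1316.2 / 2133.2 = -0.617

-0.617


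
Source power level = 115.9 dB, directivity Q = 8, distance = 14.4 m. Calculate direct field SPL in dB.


Given values:
  Lw = 115.9 dB, Q = 8, r = 14.4 m
Formula: SPL = Lw + 10 * log10(Q / (4 * pi * r^2))
Compute 4 * pi * r^2 = 4 * pi * 14.4^2 = 2605.7626
Compute Q / denom = 8 / 2605.7626 = 0.00307012
Compute 10 * log10(0.00307012) = -25.1284
SPL = 115.9 + (-25.1284) = 90.77

90.77 dB


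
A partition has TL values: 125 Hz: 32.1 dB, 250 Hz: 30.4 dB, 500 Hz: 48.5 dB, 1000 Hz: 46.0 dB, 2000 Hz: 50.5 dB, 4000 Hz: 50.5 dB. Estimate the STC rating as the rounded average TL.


Given TL values at each frequency:
  125 Hz: 32.1 dB
  250 Hz: 30.4 dB
  500 Hz: 48.5 dB
  1000 Hz: 46.0 dB
  2000 Hz: 50.5 dB
  4000 Hz: 50.5 dB
Formula: STC ~ round(average of TL values)
Sum = 32.1 + 30.4 + 48.5 + 46.0 + 50.5 + 50.5 = 258.0
Average = 258.0 / 6 = 43.0
Rounded: 43

43


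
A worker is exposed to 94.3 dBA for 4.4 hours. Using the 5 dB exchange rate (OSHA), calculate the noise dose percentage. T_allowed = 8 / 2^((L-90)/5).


Given values:
  L = 94.3 dBA, T = 4.4 hours
Formula: T_allowed = 8 / 2^((L - 90) / 5)
Compute exponent: (94.3 - 90) / 5 = 0.86
Compute 2^(0.86) = 1.815038
T_allowed = 8 / 1.815038 = 4.407621 hours
Dose = (T / T_allowed) * 100
Dose = (4.4 / 4.407621) * 100 = 99.83

99.83 %


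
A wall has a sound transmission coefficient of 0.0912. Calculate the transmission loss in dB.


Given values:
  tau = 0.0912
Formula: TL = 10 * log10(1 / tau)
Compute 1 / tau = 1 / 0.0912 = 10.9649
Compute log10(10.9649) = 1.040005
TL = 10 * 1.040005 = 10.4

10.4 dB


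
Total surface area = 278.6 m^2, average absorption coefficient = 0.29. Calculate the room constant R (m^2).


Given values:
  S = 278.6 m^2, alpha = 0.29
Formula: R = S * alpha / (1 - alpha)
Numerator: 278.6 * 0.29 = 80.794
Denominator: 1 - 0.29 = 0.71
R = 80.794 / 0.71 = 113.79

113.79 m^2


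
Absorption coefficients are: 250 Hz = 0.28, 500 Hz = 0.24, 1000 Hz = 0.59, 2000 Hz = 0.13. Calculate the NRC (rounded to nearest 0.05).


Given values:
  a_250 = 0.28, a_500 = 0.24
  a_1000 = 0.59, a_2000 = 0.13
Formula: NRC = (a250 + a500 + a1000 + a2000) / 4
Sum = 0.28 + 0.24 + 0.59 + 0.13 = 1.24
NRC = 1.24 / 4 = 0.31
Rounded to nearest 0.05: 0.3

0.3


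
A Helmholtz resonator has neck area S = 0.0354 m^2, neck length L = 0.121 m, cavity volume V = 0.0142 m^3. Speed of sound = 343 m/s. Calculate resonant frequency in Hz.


Given values:
  S = 0.0354 m^2, L = 0.121 m, V = 0.0142 m^3, c = 343 m/s
Formula: f = (c / (2*pi)) * sqrt(S / (V * L))
Compute V * L = 0.0142 * 0.121 = 0.0017182
Compute S / (V * L) = 0.0354 / 0.0017182 = 20.603
Compute sqrt(20.603) = 4.539053
Compute c / (2*pi) = 343 / 6.283185 = 54.590148
f = 54.590148 * 4.539053 = 247.79

247.79 Hz


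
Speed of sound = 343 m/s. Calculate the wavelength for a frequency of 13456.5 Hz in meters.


Given values:
  c = 343 m/s, f = 13456.5 Hz
Formula: lambda = c / f
lambda = 343 / 13456.5
lambda = 0.0255

0.0255 m


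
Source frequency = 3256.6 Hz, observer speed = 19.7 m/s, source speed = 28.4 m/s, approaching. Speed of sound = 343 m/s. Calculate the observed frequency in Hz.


Given values:
  f_s = 3256.6 Hz, v_o = 19.7 m/s, v_s = 28.4 m/s
  Direction: approaching
Formula: f_o = f_s * (c + v_o) / (c - v_s)
Numerator: c + v_o = 343 + 19.7 = 362.7
Denominator: c - v_s = 343 - 28.4 = 314.6
f_o = 3256.6 * 362.7 / 314.6 = 3754.51

3754.51 Hz


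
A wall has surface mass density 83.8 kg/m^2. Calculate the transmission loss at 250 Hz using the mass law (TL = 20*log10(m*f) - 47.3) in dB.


Given values:
  m = 83.8 kg/m^2, f = 250 Hz
Formula: TL = 20 * log10(m * f) - 47.3
Compute m * f = 83.8 * 250 = 20950.0
Compute log10(20950.0) = 4.321184
Compute 20 * 4.321184 = 86.4237
TL = 86.4237 - 47.3 = 39.12

39.12 dB


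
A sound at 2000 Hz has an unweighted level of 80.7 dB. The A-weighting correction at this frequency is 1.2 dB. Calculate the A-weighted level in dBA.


Given values:
  SPL = 80.7 dB
  A-weighting at 2000 Hz = 1.2 dB
Formula: L_A = SPL + A_weight
L_A = 80.7 + (1.2)
L_A = 81.9

81.9 dBA


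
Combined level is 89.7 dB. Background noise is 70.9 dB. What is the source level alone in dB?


Given values:
  L_total = 89.7 dB, L_bg = 70.9 dB
Formula: L_source = 10 * log10(10^(L_total/10) - 10^(L_bg/10))
Convert to linear:
  10^(89.7/10) = 933254300.797
  10^(70.9/10) = 12302687.7081
Difference: 933254300.797 - 12302687.7081 = 920951613.0889
L_source = 10 * log10(920951613.0889) = 89.64

89.64 dB


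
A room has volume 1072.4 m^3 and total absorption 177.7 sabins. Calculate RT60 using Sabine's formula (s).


Given values:
  V = 1072.4 m^3
  A = 177.7 sabins
Formula: RT60 = 0.161 * V / A
Numerator: 0.161 * 1072.4 = 172.6564
RT60 = 172.6564 / 177.7 = 0.972

0.972 s


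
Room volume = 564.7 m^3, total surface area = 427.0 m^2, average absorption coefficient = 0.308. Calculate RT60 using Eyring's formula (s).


Given values:
  V = 564.7 m^3, S = 427.0 m^2, alpha = 0.308
Formula: RT60 = 0.161 * V / (-S * ln(1 - alpha))
Compute ln(1 - 0.308) = ln(0.692) = -0.368169
Denominator: -427.0 * -0.368169 = 157.2082
Numerator: 0.161 * 564.7 = 90.9167
RT60 = 90.9167 / 157.2082 = 0.578

0.578 s


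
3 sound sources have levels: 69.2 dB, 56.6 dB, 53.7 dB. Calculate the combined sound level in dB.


Formula: L_total = 10 * log10( sum(10^(Li/10)) )
  Source 1: 10^(69.2/10) = 8317637.711
  Source 2: 10^(56.6/10) = 457088.1896
  Source 3: 10^(53.7/10) = 234422.8815
Sum of linear values = 9009148.7821
L_total = 10 * log10(9009148.7821) = 69.55

69.55 dB


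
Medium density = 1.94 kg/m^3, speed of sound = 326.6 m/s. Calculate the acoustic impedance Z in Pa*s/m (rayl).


Given values:
  rho = 1.94 kg/m^3
  c = 326.6 m/s
Formula: Z = rho * c
Z = 1.94 * 326.6
Z = 633.6

633.6 rayl


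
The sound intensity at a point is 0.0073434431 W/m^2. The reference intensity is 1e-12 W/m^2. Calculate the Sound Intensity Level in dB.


Given values:
  I = 0.0073434431 W/m^2
  I_ref = 1e-12 W/m^2
Formula: SIL = 10 * log10(I / I_ref)
Compute ratio: I / I_ref = 7343443100
Compute log10: log10(7343443100) = 9.8659
Multiply: SIL = 10 * 9.8659 = 98.66

98.66 dB


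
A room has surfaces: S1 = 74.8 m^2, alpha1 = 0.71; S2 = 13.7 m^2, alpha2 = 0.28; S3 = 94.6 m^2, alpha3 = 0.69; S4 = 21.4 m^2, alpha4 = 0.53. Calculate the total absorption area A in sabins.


Given surfaces:
  Surface 1: 74.8 * 0.71 = 53.108
  Surface 2: 13.7 * 0.28 = 3.836
  Surface 3: 94.6 * 0.69 = 65.274
  Surface 4: 21.4 * 0.53 = 11.342
Formula: A = sum(Si * alpha_i)
A = 53.108 + 3.836 + 65.274 + 11.342
A = 133.56

133.56 sabins


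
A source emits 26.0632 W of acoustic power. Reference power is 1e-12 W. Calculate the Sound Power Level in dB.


Given values:
  W = 26.0632 W
  W_ref = 1e-12 W
Formula: SWL = 10 * log10(W / W_ref)
Compute ratio: W / W_ref = 26063200000000
Compute log10: log10(26063200000000) = 13.416028
Multiply: SWL = 10 * 13.416028 = 134.16

134.16 dB


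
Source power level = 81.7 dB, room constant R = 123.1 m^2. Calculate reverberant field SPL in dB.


Given values:
  Lw = 81.7 dB, R = 123.1 m^2
Formula: SPL = Lw + 10 * log10(4 / R)
Compute 4 / R = 4 / 123.1 = 0.032494
Compute 10 * log10(0.032494) = -14.882
SPL = 81.7 + (-14.882) = 66.82

66.82 dB


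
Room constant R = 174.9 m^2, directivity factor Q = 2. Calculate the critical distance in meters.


Given values:
  R = 174.9 m^2, Q = 2
Formula: d_c = 0.141 * sqrt(Q * R)
Compute Q * R = 2 * 174.9 = 349.8
Compute sqrt(349.8) = 18.7029
d_c = 0.141 * 18.7029 = 2.637

2.637 m


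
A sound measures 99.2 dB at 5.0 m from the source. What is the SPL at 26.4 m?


Given values:
  SPL1 = 99.2 dB, r1 = 5.0 m, r2 = 26.4 m
Formula: SPL2 = SPL1 - 20 * log10(r2 / r1)
Compute ratio: r2 / r1 = 26.4 / 5.0 = 5.28
Compute log10: log10(5.28) = 0.722634
Compute drop: 20 * 0.722634 = 14.4527
SPL2 = 99.2 - 14.4527 = 84.75

84.75 dB


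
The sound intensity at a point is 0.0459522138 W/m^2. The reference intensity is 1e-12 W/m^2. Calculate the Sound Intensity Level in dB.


Given values:
  I = 0.0459522138 W/m^2
  I_ref = 1e-12 W/m^2
Formula: SIL = 10 * log10(I / I_ref)
Compute ratio: I / I_ref = 45952213800
Compute log10: log10(45952213800) = 10.662306
Multiply: SIL = 10 * 10.662306 = 106.62

106.62 dB


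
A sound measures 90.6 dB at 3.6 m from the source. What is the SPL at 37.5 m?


Given values:
  SPL1 = 90.6 dB, r1 = 3.6 m, r2 = 37.5 m
Formula: SPL2 = SPL1 - 20 * log10(r2 / r1)
Compute ratio: r2 / r1 = 37.5 / 3.6 = 10.4167
Compute log10: log10(10.4167) = 1.01773
Compute drop: 20 * 1.01773 = 20.3546
SPL2 = 90.6 - 20.3546 = 70.25

70.25 dB


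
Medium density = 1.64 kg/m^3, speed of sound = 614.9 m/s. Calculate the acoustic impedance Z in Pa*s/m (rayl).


Given values:
  rho = 1.64 kg/m^3
  c = 614.9 m/s
Formula: Z = rho * c
Z = 1.64 * 614.9
Z = 1008.44

1008.44 rayl


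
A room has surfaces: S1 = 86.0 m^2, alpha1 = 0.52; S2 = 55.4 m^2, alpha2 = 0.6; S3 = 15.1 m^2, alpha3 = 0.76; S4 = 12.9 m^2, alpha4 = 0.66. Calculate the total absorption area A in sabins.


Given surfaces:
  Surface 1: 86.0 * 0.52 = 44.72
  Surface 2: 55.4 * 0.6 = 33.24
  Surface 3: 15.1 * 0.76 = 11.476
  Surface 4: 12.9 * 0.66 = 8.514
Formula: A = sum(Si * alpha_i)
A = 44.72 + 33.24 + 11.476 + 8.514
A = 97.95

97.95 sabins


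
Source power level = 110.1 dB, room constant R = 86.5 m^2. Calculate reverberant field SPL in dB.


Given values:
  Lw = 110.1 dB, R = 86.5 m^2
Formula: SPL = Lw + 10 * log10(4 / R)
Compute 4 / R = 4 / 86.5 = 0.046243
Compute 10 * log10(0.046243) = -13.3495
SPL = 110.1 + (-13.3495) = 96.75

96.75 dB


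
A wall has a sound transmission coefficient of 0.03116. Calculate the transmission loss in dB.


Given values:
  tau = 0.03116
Formula: TL = 10 * log10(1 / tau)
Compute 1 / tau = 1 / 0.03116 = 32.0924
Compute log10(32.0924) = 1.506402
TL = 10 * 1.506402 = 15.06

15.06 dB


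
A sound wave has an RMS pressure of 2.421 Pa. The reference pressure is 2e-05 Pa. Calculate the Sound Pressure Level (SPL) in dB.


Given values:
  p = 2.421 Pa
  p_ref = 2e-05 Pa
Formula: SPL = 20 * log10(p / p_ref)
Compute ratio: p / p_ref = 2.421 / 2e-05 = 121050
Compute log10: log10(121050) = 5.082965
Multiply: SPL = 20 * 5.082965 = 101.66

101.66 dB


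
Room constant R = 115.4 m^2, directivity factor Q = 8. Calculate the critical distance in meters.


Given values:
  R = 115.4 m^2, Q = 8
Formula: d_c = 0.141 * sqrt(Q * R)
Compute Q * R = 8 * 115.4 = 923.2
Compute sqrt(923.2) = 30.3842
d_c = 0.141 * 30.3842 = 4.284

4.284 m


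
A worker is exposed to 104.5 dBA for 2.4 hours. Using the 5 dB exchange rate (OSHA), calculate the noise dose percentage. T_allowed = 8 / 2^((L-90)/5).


Given values:
  L = 104.5 dBA, T = 2.4 hours
Formula: T_allowed = 8 / 2^((L - 90) / 5)
Compute exponent: (104.5 - 90) / 5 = 2.9
Compute 2^(2.9) = 7.464264
T_allowed = 8 / 7.464264 = 1.071773 hours
Dose = (T / T_allowed) * 100
Dose = (2.4 / 1.071773) * 100 = 223.93

223.93 %


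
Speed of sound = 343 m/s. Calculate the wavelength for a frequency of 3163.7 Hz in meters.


Given values:
  c = 343 m/s, f = 3163.7 Hz
Formula: lambda = c / f
lambda = 343 / 3163.7
lambda = 0.1084

0.1084 m


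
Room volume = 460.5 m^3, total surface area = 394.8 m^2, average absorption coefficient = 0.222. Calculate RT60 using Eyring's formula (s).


Given values:
  V = 460.5 m^3, S = 394.8 m^2, alpha = 0.222
Formula: RT60 = 0.161 * V / (-S * ln(1 - alpha))
Compute ln(1 - 0.222) = ln(0.778) = -0.251029
Denominator: -394.8 * -0.251029 = 99.1062
Numerator: 0.161 * 460.5 = 74.1405
RT60 = 74.1405 / 99.1062 = 0.748

0.748 s


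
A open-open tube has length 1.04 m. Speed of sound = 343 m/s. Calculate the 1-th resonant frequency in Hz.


Given values:
  Tube type: open-open, L = 1.04 m, c = 343 m/s, n = 1
Formula: f_n = n * c / (2 * L)
Compute 2 * L = 2 * 1.04 = 2.08
f = 1 * 343 / 2.08
f = 164.9

164.9 Hz


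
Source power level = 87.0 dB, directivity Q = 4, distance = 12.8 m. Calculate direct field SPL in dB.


Given values:
  Lw = 87.0 dB, Q = 4, r = 12.8 m
Formula: SPL = Lw + 10 * log10(Q / (4 * pi * r^2))
Compute 4 * pi * r^2 = 4 * pi * 12.8^2 = 2058.8742
Compute Q / denom = 4 / 2058.8742 = 0.00194281
Compute 10 * log10(0.00194281) = -27.1157
SPL = 87.0 + (-27.1157) = 59.88

59.88 dB
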